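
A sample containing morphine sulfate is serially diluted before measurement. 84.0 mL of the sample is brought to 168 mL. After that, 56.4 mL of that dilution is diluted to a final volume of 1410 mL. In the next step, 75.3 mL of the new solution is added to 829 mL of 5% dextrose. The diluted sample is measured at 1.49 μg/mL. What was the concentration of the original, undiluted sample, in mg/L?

895 mg/L

Overall dilution factor = 2 × 25 × 12.01 = 600.
Original = 1.49 μg/mL × 600 = 895 μg/mL = 895 mg/L.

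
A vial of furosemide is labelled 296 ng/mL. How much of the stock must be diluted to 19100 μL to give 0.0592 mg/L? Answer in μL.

3820 μL

0.0592 mg/L = 59.2 ng/mL.
V₁ = C₂V₂/C₁ = 59.2 × 19100 / 296 = 3820 μL.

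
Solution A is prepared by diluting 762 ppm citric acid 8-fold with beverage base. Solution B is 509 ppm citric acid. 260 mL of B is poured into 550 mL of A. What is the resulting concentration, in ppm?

228 ppm

C_A = 762 ppm / 8 = 95.2 ppm.
C_mix = (C_A·V_A + C_B·V_B)/(V_A + V_B) = (95.2×550 + 509×260) / 810.0 = 228 ppm.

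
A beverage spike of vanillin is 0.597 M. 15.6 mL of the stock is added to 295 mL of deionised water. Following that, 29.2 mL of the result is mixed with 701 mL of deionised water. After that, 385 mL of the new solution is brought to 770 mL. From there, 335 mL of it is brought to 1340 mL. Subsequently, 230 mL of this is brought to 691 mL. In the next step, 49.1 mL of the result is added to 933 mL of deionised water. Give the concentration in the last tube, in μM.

Overall dilution factor = 19.91 × 25.01 × 2 × 4 × 3.004 × 20.00 = 2.39 × 10⁵.
0.597 M / 2.39 × 10⁵ = 2.49 × 10⁻⁶ M = 2.49 μM.

2.49 μM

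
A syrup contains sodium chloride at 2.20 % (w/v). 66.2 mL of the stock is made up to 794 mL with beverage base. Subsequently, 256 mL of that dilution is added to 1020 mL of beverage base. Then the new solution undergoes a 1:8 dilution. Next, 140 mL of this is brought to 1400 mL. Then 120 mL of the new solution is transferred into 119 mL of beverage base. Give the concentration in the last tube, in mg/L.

2.31 mg/L

Overall dilution factor = 11.99 × 4.984 × 8 × 10 × 1.992 = 9525.
2.20 % (w/v) / 9525 = 2.31 × 10⁻⁴ % (w/v) = 2.31 mg/L.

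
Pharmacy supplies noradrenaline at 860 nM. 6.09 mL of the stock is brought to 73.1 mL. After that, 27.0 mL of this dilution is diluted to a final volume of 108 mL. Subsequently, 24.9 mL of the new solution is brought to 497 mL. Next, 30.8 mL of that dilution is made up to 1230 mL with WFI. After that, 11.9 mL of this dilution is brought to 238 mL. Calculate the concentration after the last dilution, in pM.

Overall dilution factor = 12.00 × 4 × 19.96 × 39.94 × 20 = 7.65 × 10⁵.
860 nM / 7.65 × 10⁵ = 1.12 × 10⁻³ nM = 1.12 pM.

1.12 pM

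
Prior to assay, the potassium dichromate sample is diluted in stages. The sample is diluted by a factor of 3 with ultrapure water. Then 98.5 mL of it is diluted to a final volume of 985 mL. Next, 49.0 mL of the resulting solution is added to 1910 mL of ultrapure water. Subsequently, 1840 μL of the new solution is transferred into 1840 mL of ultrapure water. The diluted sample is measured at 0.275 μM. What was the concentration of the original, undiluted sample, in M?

Overall dilution factor = 3 × 10 × 39.98 × 1001 = 1.20 × 10⁶.
Original = 0.275 μM × 1.20 × 10⁶ = 3.30 × 10⁵ μM = 0.330 M.

0.330 M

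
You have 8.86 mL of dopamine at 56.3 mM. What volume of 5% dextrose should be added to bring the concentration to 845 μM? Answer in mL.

845 μM = 0.845 mM.
V₂ = C₁V₁/C₂ = 56.3 × 8.86 / 0.845 = 590 mL.
Diluent to add = V₂ − V₁ = 590 − 8.86 = 581 mL.

581 mL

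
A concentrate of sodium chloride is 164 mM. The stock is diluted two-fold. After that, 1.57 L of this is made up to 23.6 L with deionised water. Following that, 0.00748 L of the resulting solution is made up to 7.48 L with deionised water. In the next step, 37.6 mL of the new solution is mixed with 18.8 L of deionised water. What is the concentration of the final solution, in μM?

0.0109 μM

Overall dilution factor = 2 × 15.03 × 1000 × 501 = 1.51 × 10⁷.
164 mM / 1.51 × 10⁷ = 1.09 × 10⁻⁵ mM = 0.0109 μM.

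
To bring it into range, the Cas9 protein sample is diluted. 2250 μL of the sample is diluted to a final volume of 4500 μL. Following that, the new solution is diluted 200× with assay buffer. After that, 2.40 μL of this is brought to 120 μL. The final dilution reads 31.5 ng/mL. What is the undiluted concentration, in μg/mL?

630 μg/mL

Overall dilution factor = 2 × 200 × 50 = 2.00 × 10⁴.
Original = 31.5 ng/mL × 2.00 × 10⁴ = 6.30 × 10⁵ ng/mL = 630 μg/mL.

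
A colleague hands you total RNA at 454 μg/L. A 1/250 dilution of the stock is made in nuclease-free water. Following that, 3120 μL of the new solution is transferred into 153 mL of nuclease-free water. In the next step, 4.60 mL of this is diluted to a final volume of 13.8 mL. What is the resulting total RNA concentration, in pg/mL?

Overall dilution factor = 250 × 50.04 × 3 = 3.75 × 10⁴.
454 μg/L / 3.75 × 10⁴ = 0.0121 μg/L = 12.1 pg/mL.

12.1 pg/mL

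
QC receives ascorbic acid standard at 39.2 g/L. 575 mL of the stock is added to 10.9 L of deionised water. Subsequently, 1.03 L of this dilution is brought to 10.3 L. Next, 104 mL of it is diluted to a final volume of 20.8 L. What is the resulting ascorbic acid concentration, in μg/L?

982 μg/L

Overall dilution factor = 19.96 × 10 × 200 = 3.99 × 10⁴.
39.2 g/L / 3.99 × 10⁴ = 9.82 × 10⁻⁴ g/L = 982 μg/L.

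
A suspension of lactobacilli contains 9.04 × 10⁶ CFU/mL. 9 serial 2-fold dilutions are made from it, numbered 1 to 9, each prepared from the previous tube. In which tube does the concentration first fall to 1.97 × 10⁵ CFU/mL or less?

Tube n has concentration 9.04 × 10⁶ CFU/mL / 2ⁿ.
Need 2ⁿ ≥ 9.04 × 10⁶ CFU/mL / 1.97 × 10⁵ CFU/mL = 45.9, so n ≥ 5.52.
First such tube: n = 6.

tube 6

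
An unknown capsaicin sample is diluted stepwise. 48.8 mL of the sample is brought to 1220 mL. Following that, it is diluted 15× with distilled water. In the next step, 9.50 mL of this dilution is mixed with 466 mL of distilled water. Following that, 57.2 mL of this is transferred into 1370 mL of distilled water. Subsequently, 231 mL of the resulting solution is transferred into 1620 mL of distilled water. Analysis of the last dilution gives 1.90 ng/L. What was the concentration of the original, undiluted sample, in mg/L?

Overall dilution factor = 25 × 15 × 50.05 × 24.95 × 8.013 = 3.75 × 10⁶.
Original = 1.90 ng/L × 3.75 × 10⁶ = 7.13 × 10⁶ ng/L = 7.13 mg/L.

7.13 mg/L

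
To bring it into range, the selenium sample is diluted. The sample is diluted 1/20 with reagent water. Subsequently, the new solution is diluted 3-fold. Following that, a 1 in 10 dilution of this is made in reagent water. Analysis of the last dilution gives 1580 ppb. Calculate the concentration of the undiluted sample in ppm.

948 ppm

Overall dilution factor = 20 × 3 × 10 = 600.
Original = 1580 ppb × 600 = 9.48 × 10⁵ ppb = 948 ppm.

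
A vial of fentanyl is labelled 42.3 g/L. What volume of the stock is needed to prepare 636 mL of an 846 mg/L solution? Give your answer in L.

846 mg/L = 0.846 g/L.
V₁ = C₂V₂/C₁ = 0.846 × 636 / 42.3 = 12.7 mL = 0.0127 L.

0.0127 L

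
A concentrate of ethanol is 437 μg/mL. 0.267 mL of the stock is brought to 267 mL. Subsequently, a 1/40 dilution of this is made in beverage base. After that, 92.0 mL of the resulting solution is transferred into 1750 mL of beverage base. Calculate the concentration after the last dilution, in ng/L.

Overall dilution factor = 1000 × 40 × 20.02 = 8.01 × 10⁵.
437 μg/mL / 8.01 × 10⁵ = 5.46 × 10⁻⁴ μg/mL = 546 ng/L.

546 ng/L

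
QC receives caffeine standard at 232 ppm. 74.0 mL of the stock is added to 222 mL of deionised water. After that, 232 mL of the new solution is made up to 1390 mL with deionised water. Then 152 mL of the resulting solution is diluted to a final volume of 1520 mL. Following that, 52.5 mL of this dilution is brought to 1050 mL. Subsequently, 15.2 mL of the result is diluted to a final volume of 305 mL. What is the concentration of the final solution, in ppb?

2.41 ppb

Overall dilution factor = 4 × 5.991 × 10 × 20 × 20.07 = 9.62 × 10⁴.
232 ppm / 9.62 × 10⁴ = 2.41 × 10⁻³ ppm = 2.41 ppb.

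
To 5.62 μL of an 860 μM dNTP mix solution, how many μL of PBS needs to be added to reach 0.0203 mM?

232 μL

0.0203 mM = 20.3 μM.
V₂ = C₁V₁/C₂ = 860 × 5.62 / 20.3 = 238 μL.
Diluent to add = V₂ − V₁ = 238 − 5.62 = 232 μL.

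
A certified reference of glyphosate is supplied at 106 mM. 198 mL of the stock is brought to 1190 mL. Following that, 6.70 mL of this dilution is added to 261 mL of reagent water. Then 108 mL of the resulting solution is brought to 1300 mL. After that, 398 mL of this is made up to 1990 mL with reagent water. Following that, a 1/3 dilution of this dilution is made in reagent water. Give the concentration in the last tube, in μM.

Overall dilution factor = 6.010 × 39.96 × 12.04 × 5 × 3 = 4.34 × 10⁴.
106 mM / 4.34 × 10⁴ = 2.44 × 10⁻³ mM = 2.44 μM.

2.44 μM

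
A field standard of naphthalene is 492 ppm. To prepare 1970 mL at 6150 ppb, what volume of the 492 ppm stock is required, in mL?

24.6 mL

6150 ppb = 6.15 ppm.
V₁ = C₂V₂/C₁ = 6.15 × 1970 / 492 = 24.6 mL.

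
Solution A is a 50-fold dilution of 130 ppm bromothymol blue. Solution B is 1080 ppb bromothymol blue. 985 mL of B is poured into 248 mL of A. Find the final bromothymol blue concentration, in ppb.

C_A = 130 ppm / 50 = 2.60 ppm.
C_B = 1080 ppb = 1.08 ppm.
C_mix = (C_A·V_A + C_B·V_B)/(V_A + V_B) = (2.60×248 + 1.08×985) / 1233 = 1.39 ppm = 1390 ppb.

1390 ppb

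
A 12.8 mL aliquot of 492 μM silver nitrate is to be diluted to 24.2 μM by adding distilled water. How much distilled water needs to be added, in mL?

247 mL

V₂ = C₁V₁/C₂ = 492 × 12.8 / 24.2 = 260 mL.
Diluent to add = V₂ − V₁ = 260 − 12.8 = 247 mL.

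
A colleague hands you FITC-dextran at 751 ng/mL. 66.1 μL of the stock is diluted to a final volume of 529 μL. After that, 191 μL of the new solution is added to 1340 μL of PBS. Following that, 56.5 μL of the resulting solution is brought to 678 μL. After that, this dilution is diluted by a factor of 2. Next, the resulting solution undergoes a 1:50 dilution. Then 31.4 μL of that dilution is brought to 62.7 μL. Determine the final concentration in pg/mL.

4.89 pg/mL

Overall dilution factor = 8.003 × 8.016 × 12 × 2 × 50 × 1.997 = 1.54 × 10⁵.
751 ng/mL / 1.54 × 10⁵ = 4.89 × 10⁻³ ng/mL = 4.89 pg/mL.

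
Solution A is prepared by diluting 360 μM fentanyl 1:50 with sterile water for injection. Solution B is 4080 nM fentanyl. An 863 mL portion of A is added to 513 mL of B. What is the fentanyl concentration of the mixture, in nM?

6040 nM

C_A = 360 μM / 50 = 7.20 μM.
C_B = 4080 nM = 4.08 μM.
C_mix = (C_A·V_A + C_B·V_B)/(V_A + V_B) = (7.20×863 + 4.08×513) / 1376 = 6.04 μM = 6040 nM.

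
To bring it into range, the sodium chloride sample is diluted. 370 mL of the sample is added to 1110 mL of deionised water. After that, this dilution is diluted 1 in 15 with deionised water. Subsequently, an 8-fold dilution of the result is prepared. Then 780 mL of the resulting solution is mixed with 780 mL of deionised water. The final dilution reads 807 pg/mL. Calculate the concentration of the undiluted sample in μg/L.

Overall dilution factor = 4 × 15 × 8 × 2 = 960.
Original = 807 pg/mL × 960 = 7.75 × 10⁵ pg/mL = 775 μg/L.

775 μg/L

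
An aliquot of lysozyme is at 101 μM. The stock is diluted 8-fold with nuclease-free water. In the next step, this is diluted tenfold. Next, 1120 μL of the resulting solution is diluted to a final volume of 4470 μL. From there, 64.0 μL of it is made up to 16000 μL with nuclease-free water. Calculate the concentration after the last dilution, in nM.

1.27 nM

Overall dilution factor = 8 × 10 × 3.991 × 250 = 7.98 × 10⁴.
101 μM / 7.98 × 10⁴ = 1.27 × 10⁻³ μM = 1.27 nM.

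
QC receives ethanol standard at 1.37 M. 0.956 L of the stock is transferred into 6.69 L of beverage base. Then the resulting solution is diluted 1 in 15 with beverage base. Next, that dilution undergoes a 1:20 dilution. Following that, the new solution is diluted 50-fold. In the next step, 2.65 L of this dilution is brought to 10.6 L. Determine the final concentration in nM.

Overall dilution factor = 7.998 × 15 × 20 × 50 × 4 = 4.80 × 10⁵.
1.37 M / 4.80 × 10⁵ = 2.85 × 10⁻⁶ M = 2850 nM.

2850 nM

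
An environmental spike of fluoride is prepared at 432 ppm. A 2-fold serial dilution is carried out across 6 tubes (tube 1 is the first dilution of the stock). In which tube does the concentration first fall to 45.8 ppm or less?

Tube n has concentration 432 ppm / 2ⁿ.
Need 2ⁿ ≥ 432 ppm / 45.8 ppm = 9.43, so n ≥ 3.24.
First such tube: n = 4.

tube 4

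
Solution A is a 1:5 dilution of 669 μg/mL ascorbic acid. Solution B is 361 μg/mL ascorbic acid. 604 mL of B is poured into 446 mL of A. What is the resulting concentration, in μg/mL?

264 μg/mL

C_A = 669 μg/mL / 5 = 134 μg/mL.
C_mix = (C_A·V_A + C_B·V_B)/(V_A + V_B) = (134×446 + 361×604) / 1050 = 264 μg/mL.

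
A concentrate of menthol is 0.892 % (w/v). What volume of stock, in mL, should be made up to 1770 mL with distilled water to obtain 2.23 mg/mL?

442 mL

2.23 mg/mL = 0.223 % (w/v).
V₁ = C₂V₂/C₁ = 0.223 × 1770 / 0.892 = 442 mL.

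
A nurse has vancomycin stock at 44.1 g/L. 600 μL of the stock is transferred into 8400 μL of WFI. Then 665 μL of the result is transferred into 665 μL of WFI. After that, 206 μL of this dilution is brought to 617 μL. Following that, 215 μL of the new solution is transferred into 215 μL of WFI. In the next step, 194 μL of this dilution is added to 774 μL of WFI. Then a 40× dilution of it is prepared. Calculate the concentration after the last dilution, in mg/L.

Overall dilution factor = 15 × 2 × 2.995 × 2 × 4.990 × 40 = 3.59 × 10⁴.
44.1 g/L / 3.59 × 10⁴ = 1.23 × 10⁻³ g/L = 1.23 mg/L.

1.23 mg/L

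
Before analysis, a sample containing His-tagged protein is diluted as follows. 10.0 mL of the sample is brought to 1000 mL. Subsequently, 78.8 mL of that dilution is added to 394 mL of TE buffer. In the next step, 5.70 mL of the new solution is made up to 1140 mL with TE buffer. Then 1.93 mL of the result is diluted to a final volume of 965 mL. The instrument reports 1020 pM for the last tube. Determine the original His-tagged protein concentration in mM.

61.2 mM

Overall dilution factor = 100 × 6 × 200 × 500 = 6.00 × 10⁷.
Original = 1020 pM × 6.00 × 10⁷ = 6.12 × 10¹⁰ pM = 61.2 mM.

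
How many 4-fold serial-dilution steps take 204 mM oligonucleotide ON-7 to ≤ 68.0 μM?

6

Need 4ⁿ ≥ 3000, so n ≥ log(3000)/log(4) = 5.78.
Minimum whole steps: n = 6.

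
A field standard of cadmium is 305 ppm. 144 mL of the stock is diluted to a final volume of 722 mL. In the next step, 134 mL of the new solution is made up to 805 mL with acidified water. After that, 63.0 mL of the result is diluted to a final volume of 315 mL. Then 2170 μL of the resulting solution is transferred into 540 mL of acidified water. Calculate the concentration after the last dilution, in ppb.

8.11 ppb

Overall dilution factor = 5.014 × 6.007 × 5 × 249.8 = 3.76 × 10⁴.
305 ppm / 3.76 × 10⁴ = 8.11 × 10⁻³ ppm = 8.11 ppb.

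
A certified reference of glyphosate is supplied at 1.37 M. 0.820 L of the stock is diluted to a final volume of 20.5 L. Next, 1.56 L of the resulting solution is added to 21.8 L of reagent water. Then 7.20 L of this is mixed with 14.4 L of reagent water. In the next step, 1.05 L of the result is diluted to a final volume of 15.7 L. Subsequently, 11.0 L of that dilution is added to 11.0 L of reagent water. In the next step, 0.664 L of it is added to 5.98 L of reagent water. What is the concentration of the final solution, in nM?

Overall dilution factor = 25 × 14.97 × 3 × 14.95 × 2 × 10.01 = 3.36 × 10⁵.
1.37 M / 3.36 × 10⁵ = 4.08 × 10⁻⁶ M = 4080 nM.

4080 nM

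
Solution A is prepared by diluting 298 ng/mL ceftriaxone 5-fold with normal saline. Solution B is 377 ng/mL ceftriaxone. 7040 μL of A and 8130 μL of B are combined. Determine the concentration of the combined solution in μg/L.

C_A = 298 ng/mL / 5 = 59.6 ng/mL.
C_mix = (C_A·V_A + C_B·V_B)/(V_A + V_B) = (59.6×7040 + 377×8130) / 15170 = 230 ng/mL = 230 μg/L.

230 μg/L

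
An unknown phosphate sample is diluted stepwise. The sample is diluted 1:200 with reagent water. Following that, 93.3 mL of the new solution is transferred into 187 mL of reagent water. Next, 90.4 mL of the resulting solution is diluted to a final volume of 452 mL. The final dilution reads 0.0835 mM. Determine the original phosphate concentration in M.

Overall dilution factor = 200 × 3.004 × 5 = 3004.
Original = 0.0835 mM × 3004 = 251 mM = 0.251 M.

0.251 M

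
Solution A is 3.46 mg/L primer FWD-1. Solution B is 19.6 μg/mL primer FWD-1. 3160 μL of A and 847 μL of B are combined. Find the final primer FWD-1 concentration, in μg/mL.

C_B = 19.6 μg/mL = 19.6 mg/L.
C_mix = (C_A·V_A + C_B·V_B)/(V_A + V_B) = (3.46×3160 + 19.6×847) / 4007 = 6.87 mg/L = 6.87 μg/mL.

6.87 μg/mL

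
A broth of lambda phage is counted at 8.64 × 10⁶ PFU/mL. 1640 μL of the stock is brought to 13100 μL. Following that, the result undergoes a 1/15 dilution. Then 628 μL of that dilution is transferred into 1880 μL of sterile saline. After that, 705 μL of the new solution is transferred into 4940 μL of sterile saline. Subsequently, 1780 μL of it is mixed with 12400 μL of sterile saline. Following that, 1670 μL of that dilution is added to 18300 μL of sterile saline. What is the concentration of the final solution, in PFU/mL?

Overall dilution factor = 7.988 × 15 × 3.994 × 8.007 × 7.966 × 11.96 = 3.65 × 10⁵.
8.64 × 10⁶ PFU/mL / 3.65 × 10⁵ = 23.7 PFU/mL.

23.7 PFU/mL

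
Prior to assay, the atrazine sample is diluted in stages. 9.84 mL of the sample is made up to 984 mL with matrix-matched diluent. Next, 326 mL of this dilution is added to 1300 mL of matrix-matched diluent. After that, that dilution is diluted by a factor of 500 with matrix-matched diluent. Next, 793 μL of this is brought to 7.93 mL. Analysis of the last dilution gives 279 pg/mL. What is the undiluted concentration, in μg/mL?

Overall dilution factor = 100 × 4.988 × 500 × 10 = 2.49 × 10⁶.
Original = 279 pg/mL × 2.49 × 10⁶ = 6.96 × 10⁸ pg/mL = 696 μg/mL.

696 μg/mL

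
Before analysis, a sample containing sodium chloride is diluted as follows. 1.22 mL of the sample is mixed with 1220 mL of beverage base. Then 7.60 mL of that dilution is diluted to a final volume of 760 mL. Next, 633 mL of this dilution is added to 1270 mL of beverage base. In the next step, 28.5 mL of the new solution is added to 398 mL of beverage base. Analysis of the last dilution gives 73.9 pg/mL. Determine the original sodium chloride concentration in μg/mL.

Overall dilution factor = 1001 × 100 × 3.006 × 14.96 = 4.50 × 10⁶.
Original = 73.9 pg/mL × 4.50 × 10⁶ = 3.33 × 10⁸ pg/mL = 333 μg/mL.

333 μg/mL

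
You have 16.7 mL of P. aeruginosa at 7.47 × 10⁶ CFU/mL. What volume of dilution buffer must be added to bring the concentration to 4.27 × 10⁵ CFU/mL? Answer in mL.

275 mL

V₂ = C₁V₁/C₂ = 7.47 × 10⁶ × 16.7 / 4.27 × 10⁵ = 292 mL.
Diluent to add = V₂ − V₁ = 292 − 16.7 = 275 mL.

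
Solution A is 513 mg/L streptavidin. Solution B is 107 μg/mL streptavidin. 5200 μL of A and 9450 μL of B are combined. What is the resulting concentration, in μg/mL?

C_B = 107 μg/mL = 107 mg/L.
C_mix = (C_A·V_A + C_B·V_B)/(V_A + V_B) = (513×5200 + 107×9450) / 14650 = 251 mg/L = 251 μg/mL.

251 μg/mL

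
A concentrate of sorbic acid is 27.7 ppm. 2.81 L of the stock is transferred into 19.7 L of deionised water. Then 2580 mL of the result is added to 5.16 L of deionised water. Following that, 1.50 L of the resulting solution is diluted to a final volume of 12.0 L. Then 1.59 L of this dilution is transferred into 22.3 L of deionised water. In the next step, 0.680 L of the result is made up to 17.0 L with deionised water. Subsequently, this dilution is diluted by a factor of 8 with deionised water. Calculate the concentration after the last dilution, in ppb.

0.0479 ppb

Overall dilution factor = 8.011 × 3 × 8 × 15.03 × 25 × 8 = 5.78 × 10⁵.
27.7 ppm / 5.78 × 10⁵ = 4.79 × 10⁻⁵ ppm = 0.0479 ppb.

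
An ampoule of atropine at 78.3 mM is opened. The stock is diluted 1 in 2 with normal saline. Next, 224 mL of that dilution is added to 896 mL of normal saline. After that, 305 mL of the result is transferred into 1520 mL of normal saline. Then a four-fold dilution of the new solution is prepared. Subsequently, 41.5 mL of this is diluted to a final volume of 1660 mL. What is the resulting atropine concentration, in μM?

8.18 μM

Overall dilution factor = 2 × 5 × 5.984 × 4 × 40 = 9574.
78.3 mM / 9574 = 8.18 × 10⁻³ mM = 8.18 μM.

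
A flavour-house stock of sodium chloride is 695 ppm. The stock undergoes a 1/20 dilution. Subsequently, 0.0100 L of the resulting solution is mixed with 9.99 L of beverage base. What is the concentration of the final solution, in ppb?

34.8 ppb

Overall dilution factor = 20 × 1000 = 2.00 × 10⁴.
695 ppm / 2.00 × 10⁴ = 0.0348 ppm = 34.8 ppb.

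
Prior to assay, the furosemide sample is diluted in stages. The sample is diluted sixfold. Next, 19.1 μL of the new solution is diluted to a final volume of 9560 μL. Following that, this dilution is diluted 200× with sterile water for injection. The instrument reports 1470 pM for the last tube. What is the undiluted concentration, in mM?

0.883 mM

Overall dilution factor = 6 × 500.5 × 200 = 6.01 × 10⁵.
Original = 1470 pM × 6.01 × 10⁵ = 8.83 × 10⁸ pM = 0.883 mM.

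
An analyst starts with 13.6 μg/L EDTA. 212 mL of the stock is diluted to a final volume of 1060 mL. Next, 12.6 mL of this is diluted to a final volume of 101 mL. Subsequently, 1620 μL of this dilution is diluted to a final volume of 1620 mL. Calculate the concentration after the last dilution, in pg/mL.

Overall dilution factor = 5 × 8.016 × 1000 = 4.01 × 10⁴.
13.6 μg/L / 4.01 × 10⁴ = 3.39 × 10⁻⁴ μg/L = 0.339 pg/mL.

0.339 pg/mL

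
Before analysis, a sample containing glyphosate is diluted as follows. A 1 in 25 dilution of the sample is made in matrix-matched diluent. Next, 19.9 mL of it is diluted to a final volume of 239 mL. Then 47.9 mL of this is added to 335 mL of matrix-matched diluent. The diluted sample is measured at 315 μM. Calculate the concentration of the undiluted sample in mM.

Overall dilution factor = 25 × 12.01 × 7.994 = 2400.
Original = 315 μM × 2400 = 7.56 × 10⁵ μM = 756 mM.

756 mM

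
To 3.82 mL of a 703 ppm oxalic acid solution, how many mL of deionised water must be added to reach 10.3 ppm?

V₂ = C₁V₁/C₂ = 703 × 3.82 / 10.3 = 261 mL.
Diluent to add = V₂ − V₁ = 261 − 3.82 = 257 mL.

257 mL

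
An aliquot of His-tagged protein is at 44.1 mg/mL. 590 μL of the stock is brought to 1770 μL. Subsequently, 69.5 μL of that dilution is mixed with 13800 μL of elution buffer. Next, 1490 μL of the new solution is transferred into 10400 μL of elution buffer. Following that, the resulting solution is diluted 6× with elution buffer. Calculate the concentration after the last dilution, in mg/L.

1.54 mg/L

Overall dilution factor = 3 × 199.6 × 7.980 × 6 = 2.87 × 10⁴.
44.1 mg/mL / 2.87 × 10⁴ = 1.54 × 10⁻³ mg/mL = 1.54 mg/L.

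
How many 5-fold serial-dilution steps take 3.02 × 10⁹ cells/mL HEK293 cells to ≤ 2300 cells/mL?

9

Need 5ⁿ ≥ 1.31 × 10⁶, so n ≥ log(1.31 × 10⁶)/log(5) = 8.75.
Minimum whole steps: n = 9.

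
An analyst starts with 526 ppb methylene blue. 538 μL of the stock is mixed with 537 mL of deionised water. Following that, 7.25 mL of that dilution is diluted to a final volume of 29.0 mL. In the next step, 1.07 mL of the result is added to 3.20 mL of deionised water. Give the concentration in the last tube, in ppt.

Overall dilution factor = 999.1 × 4 × 3.991 = 1.59 × 10⁴.
526 ppb / 1.59 × 10⁴ = 0.0330 ppb = 33.0 ppt.

33.0 ppt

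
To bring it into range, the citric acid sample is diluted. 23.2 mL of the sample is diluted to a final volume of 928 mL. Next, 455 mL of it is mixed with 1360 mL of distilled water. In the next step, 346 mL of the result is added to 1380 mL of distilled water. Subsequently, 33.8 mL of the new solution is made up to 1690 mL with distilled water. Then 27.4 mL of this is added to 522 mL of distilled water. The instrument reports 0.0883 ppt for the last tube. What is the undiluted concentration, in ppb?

70.5 ppb

Overall dilution factor = 40 × 3.989 × 4.988 × 50 × 20.05 = 7.98 × 10⁵.
Original = 0.0883 ppt × 7.98 × 10⁵ = 7.05 × 10⁴ ppt = 70.5 ppb.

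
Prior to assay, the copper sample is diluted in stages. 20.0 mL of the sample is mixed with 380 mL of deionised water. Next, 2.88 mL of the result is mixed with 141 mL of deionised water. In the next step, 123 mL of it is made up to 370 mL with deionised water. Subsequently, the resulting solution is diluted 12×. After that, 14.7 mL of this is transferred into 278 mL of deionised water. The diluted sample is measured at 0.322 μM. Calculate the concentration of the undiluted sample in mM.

Overall dilution factor = 20 × 49.96 × 3.008 × 12 × 19.91 = 7.18 × 10⁵.
Original = 0.322 μM × 7.18 × 10⁵ = 2.31 × 10⁵ μM = 231 mM.

231 mM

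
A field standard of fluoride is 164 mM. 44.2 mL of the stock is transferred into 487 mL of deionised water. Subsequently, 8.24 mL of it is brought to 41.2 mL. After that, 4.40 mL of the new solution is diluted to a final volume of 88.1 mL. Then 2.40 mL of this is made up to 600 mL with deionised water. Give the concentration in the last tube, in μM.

0.545 μM

Overall dilution factor = 12.02 × 5 × 20.02 × 250 = 3.01 × 10⁵.
164 mM / 3.01 × 10⁵ = 5.45 × 10⁻⁴ mM = 0.545 μM.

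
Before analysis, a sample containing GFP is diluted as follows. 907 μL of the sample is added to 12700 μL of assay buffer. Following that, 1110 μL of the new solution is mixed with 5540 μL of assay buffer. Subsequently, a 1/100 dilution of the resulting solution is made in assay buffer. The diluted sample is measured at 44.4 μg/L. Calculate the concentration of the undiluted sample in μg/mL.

399 μg/mL

Overall dilution factor = 15.00 × 5.991 × 100 = 8988.
Original = 44.4 μg/L × 8988 = 3.99 × 10⁵ μg/L = 399 μg/mL.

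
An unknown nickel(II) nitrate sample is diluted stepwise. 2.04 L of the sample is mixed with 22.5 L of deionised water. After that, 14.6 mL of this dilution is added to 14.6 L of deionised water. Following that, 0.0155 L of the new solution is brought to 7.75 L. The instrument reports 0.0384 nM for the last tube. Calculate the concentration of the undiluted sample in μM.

Overall dilution factor = 12.03 × 1001 × 500 = 6.02 × 10⁶.
Original = 0.0384 nM × 6.02 × 10⁶ = 2.31 × 10⁵ nM = 231 μM.

231 μM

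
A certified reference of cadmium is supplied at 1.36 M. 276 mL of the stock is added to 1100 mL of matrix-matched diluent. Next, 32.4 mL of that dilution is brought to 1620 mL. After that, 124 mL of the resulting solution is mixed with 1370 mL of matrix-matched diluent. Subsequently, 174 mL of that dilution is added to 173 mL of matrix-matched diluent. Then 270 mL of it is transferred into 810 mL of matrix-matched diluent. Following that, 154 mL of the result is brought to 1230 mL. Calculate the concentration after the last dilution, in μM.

7.11 μM

Overall dilution factor = 4.986 × 50 × 12.05 × 1.994 × 4 × 7.987 = 1.91 × 10⁵.
1.36 M / 1.91 × 10⁵ = 7.11 × 10⁻⁶ M = 7.11 μM.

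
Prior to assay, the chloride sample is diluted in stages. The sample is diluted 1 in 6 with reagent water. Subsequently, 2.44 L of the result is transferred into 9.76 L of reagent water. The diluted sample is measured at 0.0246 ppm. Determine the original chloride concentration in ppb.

Overall dilution factor = 6 × 5 = 30.0.
Original = 0.0246 ppm × 30.0 = 0.738 ppm = 738 ppb.

738 ppb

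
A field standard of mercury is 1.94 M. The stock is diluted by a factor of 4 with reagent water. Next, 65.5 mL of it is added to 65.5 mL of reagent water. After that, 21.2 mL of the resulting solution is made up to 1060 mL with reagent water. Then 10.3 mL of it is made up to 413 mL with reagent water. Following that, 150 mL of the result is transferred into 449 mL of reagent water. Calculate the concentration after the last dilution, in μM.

30.3 μM

Overall dilution factor = 4 × 2 × 50 × 40.10 × 3.993 = 6.40 × 10⁴.
1.94 M / 6.40 × 10⁴ = 3.03 × 10⁻⁵ M = 30.3 μM.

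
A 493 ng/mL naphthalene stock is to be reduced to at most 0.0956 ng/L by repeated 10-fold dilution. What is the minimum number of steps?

7

Need 10ⁿ ≥ 5.16 × 10⁶, so n ≥ log(5.16 × 10⁶)/log(10) = 6.71.
Minimum whole steps: n = 7.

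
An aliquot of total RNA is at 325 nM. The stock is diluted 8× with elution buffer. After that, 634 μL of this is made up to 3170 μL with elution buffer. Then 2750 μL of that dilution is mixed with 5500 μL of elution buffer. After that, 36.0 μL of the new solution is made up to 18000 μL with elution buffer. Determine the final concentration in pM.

Overall dilution factor = 8 × 5 × 3 × 500 = 6.00 × 10⁴.
325 nM / 6.00 × 10⁴ = 5.42 × 10⁻³ nM = 5.42 pM.

5.42 pM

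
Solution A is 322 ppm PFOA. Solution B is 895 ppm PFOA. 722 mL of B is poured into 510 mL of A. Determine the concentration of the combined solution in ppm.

C_mix = (C_A·V_A + C_B·V_B)/(V_A + V_B) = (322×510 + 895×722) / 1232 = 658 ppm.

658 ppm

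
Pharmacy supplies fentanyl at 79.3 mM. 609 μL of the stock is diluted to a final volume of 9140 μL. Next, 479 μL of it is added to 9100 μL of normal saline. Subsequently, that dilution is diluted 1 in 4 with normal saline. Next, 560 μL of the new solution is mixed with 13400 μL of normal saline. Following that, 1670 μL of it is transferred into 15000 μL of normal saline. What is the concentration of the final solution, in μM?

0.265 μM

Overall dilution factor = 15.01 × 20.00 × 4 × 24.93 × 9.982 = 2.99 × 10⁵.
79.3 mM / 2.99 × 10⁵ = 2.65 × 10⁻⁴ mM = 0.265 μM.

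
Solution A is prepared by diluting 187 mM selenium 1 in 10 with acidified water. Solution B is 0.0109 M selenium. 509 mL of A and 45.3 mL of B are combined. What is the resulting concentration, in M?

C_A = 187 mM / 10 = 18.7 mM.
C_B = 0.0109 M = 10.9 mM.
C_mix = (C_A·V_A + C_B·V_B)/(V_A + V_B) = (18.7×509 + 10.9×45.3) / 554.3 = 18.1 mM = 0.0181 M.

0.0181 M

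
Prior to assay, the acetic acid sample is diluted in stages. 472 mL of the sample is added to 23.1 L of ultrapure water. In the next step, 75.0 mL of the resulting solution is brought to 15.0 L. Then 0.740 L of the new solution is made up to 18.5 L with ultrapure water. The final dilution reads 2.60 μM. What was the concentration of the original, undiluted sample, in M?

Overall dilution factor = 49.94 × 200 × 25 = 2.50 × 10⁵.
Original = 2.60 μM × 2.50 × 10⁵ = 6.49 × 10⁵ μM = 0.649 M.

0.649 M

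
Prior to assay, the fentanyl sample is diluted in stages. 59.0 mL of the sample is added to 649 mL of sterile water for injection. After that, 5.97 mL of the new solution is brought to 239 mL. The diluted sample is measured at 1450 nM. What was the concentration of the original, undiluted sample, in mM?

Overall dilution factor = 12 × 40.03 = 480.
Original = 1450 nM × 480 = 6.97 × 10⁵ nM = 0.697 mM.

0.697 mM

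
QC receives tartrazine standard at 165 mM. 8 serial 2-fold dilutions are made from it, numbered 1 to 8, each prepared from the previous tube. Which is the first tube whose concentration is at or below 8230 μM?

tube 5

Tube n has concentration 165 mM / 2ⁿ.
Need 2ⁿ ≥ 165 mM / 8230 μM = 20.0, so n ≥ 4.33.
First such tube: n = 5.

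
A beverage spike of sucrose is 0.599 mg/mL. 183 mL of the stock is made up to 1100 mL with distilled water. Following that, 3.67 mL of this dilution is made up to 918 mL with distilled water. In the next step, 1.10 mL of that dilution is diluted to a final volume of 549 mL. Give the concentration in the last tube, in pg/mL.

798 pg/mL

Overall dilution factor = 6.011 × 250.1 × 499.1 = 7.50 × 10⁵.
0.599 mg/mL / 7.50 × 10⁵ = 7.98 × 10⁻⁷ mg/mL = 798 pg/mL.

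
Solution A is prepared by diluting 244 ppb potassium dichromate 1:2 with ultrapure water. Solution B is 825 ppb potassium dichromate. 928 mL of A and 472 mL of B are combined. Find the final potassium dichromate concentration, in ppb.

359 ppb

C_A = 244 ppb / 2 = 122 ppb.
C_mix = (C_A·V_A + C_B·V_B)/(V_A + V_B) = (122×928 + 825×472) / 1400 = 359 ppb.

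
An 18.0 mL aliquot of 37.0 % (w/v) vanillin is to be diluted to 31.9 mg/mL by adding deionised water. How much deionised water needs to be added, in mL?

31.9 mg/mL = 3.19 % (w/v).
V₂ = C₁V₁/C₂ = 37.0 × 18.0 / 3.19 = 209 mL.
Diluent to add = V₂ − V₁ = 209 − 18.0 = 191 mL.

191 mL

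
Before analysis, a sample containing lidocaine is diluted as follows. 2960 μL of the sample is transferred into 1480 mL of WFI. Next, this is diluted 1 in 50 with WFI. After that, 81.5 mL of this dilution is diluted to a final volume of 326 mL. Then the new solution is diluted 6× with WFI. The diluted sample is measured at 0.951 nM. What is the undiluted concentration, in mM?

Overall dilution factor = 501 × 50 × 4 × 6 = 6.01 × 10⁵.
Original = 0.951 nM × 6.01 × 10⁵ = 5.72 × 10⁵ nM = 0.572 mM.

0.572 mM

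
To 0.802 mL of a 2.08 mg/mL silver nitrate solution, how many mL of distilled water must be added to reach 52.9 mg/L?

30.7 mL

52.9 mg/L = 0.0529 mg/mL.
V₂ = C₁V₁/C₂ = 2.08 × 0.802 / 0.0529 = 31.5 mL.
Diluent to add = V₂ − V₁ = 31.5 − 0.802 = 30.7 mL.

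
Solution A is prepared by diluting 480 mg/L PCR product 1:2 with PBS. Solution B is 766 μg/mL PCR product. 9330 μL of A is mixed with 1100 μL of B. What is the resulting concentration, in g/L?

C_A = 480 mg/L / 2 = 240 mg/L.
C_B = 766 μg/mL = 766 mg/L.
C_mix = (C_A·V_A + C_B·V_B)/(V_A + V_B) = (240×9330 + 766×1100) / 10430 = 295 mg/L = 0.295 g/L.

0.295 g/L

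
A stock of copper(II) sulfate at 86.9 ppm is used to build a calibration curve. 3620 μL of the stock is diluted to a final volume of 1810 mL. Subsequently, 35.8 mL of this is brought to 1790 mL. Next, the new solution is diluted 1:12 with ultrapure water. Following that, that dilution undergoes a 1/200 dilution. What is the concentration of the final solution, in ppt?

1.45 ppt

Overall dilution factor = 500 × 50 × 12 × 200 = 6.00 × 10⁷.
86.9 ppm / 6.00 × 10⁷ = 1.45 × 10⁻⁶ ppm = 1.45 ppt.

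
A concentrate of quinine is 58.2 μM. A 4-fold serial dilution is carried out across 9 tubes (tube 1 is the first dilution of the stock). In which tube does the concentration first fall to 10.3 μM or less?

Tube n has concentration 58.2 μM / 4ⁿ.
Need 4ⁿ ≥ 58.2 μM / 10.3 μM = 5.65, so n ≥ 1.25.
First such tube: n = 2.

tube 2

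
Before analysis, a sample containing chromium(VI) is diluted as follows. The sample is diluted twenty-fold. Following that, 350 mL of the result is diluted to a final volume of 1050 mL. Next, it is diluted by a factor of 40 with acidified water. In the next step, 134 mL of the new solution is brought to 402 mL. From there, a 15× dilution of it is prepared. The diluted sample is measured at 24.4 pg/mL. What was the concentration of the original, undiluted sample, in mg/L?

Overall dilution factor = 20 × 3 × 40 × 3 × 15 = 1.08 × 10⁵.
Original = 24.4 pg/mL × 1.08 × 10⁵ = 2.64 × 10⁶ pg/mL = 2.64 mg/L.

2.64 mg/L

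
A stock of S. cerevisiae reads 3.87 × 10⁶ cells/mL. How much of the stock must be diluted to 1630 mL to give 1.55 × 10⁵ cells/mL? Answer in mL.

V₁ = C₂V₂/C₁ = 1.55 × 10⁵ × 1630 / 3.87 × 10⁶ = 65.3 mL.

65.3 mL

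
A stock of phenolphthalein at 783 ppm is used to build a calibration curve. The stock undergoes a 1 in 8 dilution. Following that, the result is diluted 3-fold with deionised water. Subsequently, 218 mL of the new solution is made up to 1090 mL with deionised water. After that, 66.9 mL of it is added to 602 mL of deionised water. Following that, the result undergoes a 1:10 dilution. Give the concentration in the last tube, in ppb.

65.3 ppb

Overall dilution factor = 8 × 3 × 5 × 9.999 × 10 = 1.20 × 10⁴.
783 ppm / 1.20 × 10⁴ = 0.0653 ppm = 65.3 ppb.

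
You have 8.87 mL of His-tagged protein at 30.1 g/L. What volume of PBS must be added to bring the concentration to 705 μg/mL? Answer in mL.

370 mL

705 μg/mL = 0.705 g/L.
V₂ = C₁V₁/C₂ = 30.1 × 8.87 / 0.705 = 379 mL.
Diluent to add = V₂ − V₁ = 379 − 8.87 = 370 mL.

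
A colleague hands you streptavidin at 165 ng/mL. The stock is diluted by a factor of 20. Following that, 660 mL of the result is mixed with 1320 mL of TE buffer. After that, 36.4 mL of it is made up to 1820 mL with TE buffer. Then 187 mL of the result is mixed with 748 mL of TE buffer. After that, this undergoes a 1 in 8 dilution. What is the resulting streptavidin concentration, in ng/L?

Overall dilution factor = 20 × 3 × 50 × 5 × 8 = 1.20 × 10⁵.
165 ng/mL / 1.20 × 10⁵ = 1.38 × 10⁻³ ng/mL = 1.37 ng/L.

1.37 ng/L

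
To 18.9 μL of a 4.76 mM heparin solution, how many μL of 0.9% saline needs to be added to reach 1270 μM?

1270 μM = 1.27 mM.
V₂ = C₁V₁/C₂ = 4.76 × 18.9 / 1.27 = 70.8 μL.
Diluent to add = V₂ − V₁ = 70.8 − 18.9 = 51.9 μL.

51.9 μL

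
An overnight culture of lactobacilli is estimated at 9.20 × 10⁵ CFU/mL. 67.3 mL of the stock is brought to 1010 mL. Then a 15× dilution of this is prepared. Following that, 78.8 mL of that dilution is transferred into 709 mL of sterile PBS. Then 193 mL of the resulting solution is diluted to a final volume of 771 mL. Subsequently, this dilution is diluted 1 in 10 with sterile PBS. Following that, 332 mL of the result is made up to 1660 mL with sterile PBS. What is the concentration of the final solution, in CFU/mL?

2.05 CFU/mL

Overall dilution factor = 15.01 × 15 × 9.997 × 3.995 × 10 × 5 = 4.50 × 10⁵.
9.20 × 10⁵ CFU/mL / 4.50 × 10⁵ = 2.05 CFU/mL.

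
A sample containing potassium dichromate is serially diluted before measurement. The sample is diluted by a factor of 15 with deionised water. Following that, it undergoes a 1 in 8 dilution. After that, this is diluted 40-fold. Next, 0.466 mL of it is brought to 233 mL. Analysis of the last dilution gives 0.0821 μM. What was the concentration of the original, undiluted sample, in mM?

Overall dilution factor = 15 × 8 × 40 × 500 = 2.40 × 10⁶.
Original = 0.0821 μM × 2.40 × 10⁶ = 1.97 × 10⁵ μM = 197 mM.

197 mM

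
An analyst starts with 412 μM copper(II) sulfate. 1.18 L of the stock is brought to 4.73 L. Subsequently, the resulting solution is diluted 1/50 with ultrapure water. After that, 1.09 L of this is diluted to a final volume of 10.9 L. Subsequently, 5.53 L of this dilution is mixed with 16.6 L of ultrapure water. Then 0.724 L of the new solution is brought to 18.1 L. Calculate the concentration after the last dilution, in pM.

2050 pM

Overall dilution factor = 4.008 × 50 × 10 × 4.002 × 25 = 2.01 × 10⁵.
412 μM / 2.01 × 10⁵ = 2.05 × 10⁻³ μM = 2050 pM.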